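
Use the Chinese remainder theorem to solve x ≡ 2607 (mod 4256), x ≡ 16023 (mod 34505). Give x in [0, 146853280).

Write x = 2607 + 4256·k. Then 4256·k ≡ 16023 − 2607 ≡ 13416 (mod 34505).
Need 4256⁻¹ mod 34505. Extended Euclid on (34505, 4256):
34505 = 8×4256 + 457
4256 = 9×457 + 143
457 = 3×143 + 28
143 = 5×28 + 3
28 = 9×3 + 1
3 = 3×1 + 0
Back-substitute:
1 = 28 − 9·3
1 = −9·143 + 46·28
1 = 46·457 − 147·143
1 = −147·4256 + 1369·457
1 = 1369·34505 − 11099·4256
4256⁻¹ ≡ 23406 (mod 34505), so k ≡ 23406·13416 ≡ 19396 (mod 34505).
x = 2607 + 4256·19396 = 82551983.

82551983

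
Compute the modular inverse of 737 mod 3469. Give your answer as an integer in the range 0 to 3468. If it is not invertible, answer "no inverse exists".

3196

Apply the Euclidean algorithm to 3469 and 737:
3469 = 4*737 + 521
737 = 1*521 + 216
521 = 2*216 + 89
216 = 2*89 + 38
89 = 2*38 + 13
38 = 2*13 + 12
13 = 1*12 + 1
12 = 12*1 + 0
Since gcd(737, 3469) = 1, back-substitute to write 1 as a combination:
1 = 13 − 12
1 = −38 + 3·13
1 = 3·89 − 7·38
1 = −7·216 + 17·89
1 = 17·521 − 41·216
1 = −41·737 + 58·521
1 = 58·3469 − 273·737
Thus 737·(-273) ≡ 1 (mod 3469); reducing, -273 mod 3469 = 3196.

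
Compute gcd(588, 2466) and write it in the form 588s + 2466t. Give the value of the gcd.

6

Apply Euclid's algorithm to 2466 and 588:
2466 = 4×588 + 114
588 = 5×114 + 18
114 = 6×18 + 6
18 = 3×6 + 0
gcd(588, 2466) = 6.
Express as a combination:
6 = 114 − 6·18
6 = −6·588 + 31·114
6 = 31·2466 − 130·588
So 6 = (31)·2466 + (-130)·588.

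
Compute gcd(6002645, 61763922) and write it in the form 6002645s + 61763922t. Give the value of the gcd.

Euclidean algorithm:
61763922 = 10·6002645 + 1737472
6002645 = 3·1737472 + 790229
1737472 = 2·790229 + 157014
790229 = 5·157014 + 5159
157014 = 30·5159 + 2244
5159 = 2·2244 + 671
2244 = 3·671 + 231
671 = 2·231 + 209
231 = 1·209 + 22
209 = 9·22 + 11
22 = 2·11 + 0
gcd(6002645, 61763922) = 11.
Express as a combination:
11 = 209 − 9·22
11 = −9·231 + 10·209
11 = 10·671 − 29·231
11 = −29·2244 + 97·671
11 = 97·5159 − 223·2244
11 = −223·157014 + 6787·5159
11 = 6787·790229 − 34158·157014
11 = −34158·1737472 + 75103·790229
11 = 75103·6002645 − 259467·1737472
11 = −259467·61763922 + 2669773·6002645
So 11 = (-259467)·61763922 + (2669773)·6002645.

11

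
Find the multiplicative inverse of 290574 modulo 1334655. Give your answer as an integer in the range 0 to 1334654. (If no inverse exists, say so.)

no inverse exists

Compute gcd(290574, 1334655):
1334655 = 4×290574 + 172359
290574 = 1×172359 + 118215
172359 = 1×118215 + 54144
118215 = 2×54144 + 9927
54144 = 5×9927 + 4509
9927 = 2×4509 + 909
4509 = 4×909 + 873
909 = 1×873 + 36
873 = 24×36 + 9
36 = 4×9 + 0
The gcd is 9, not 1, hence no inverse exists.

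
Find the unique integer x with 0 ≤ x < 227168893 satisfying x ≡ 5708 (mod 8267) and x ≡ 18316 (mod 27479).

97101623

Write x = 5708 + 8267·k. Then 8267·k ≡ 18316 − 5708 ≡ 12608 (mod 27479).
Need 8267⁻¹ mod 27479. Extended Euclid on (27479, 8267):
27479 = 3×8267 + 2678
8267 = 3×2678 + 233
2678 = 11×233 + 115
233 = 2×115 + 3
115 = 38×3 + 1
3 = 3×1 + 0
Back-substitute:
1 = 115 − 38·3
1 = −38·233 + 77·115
1 = 77·2678 − 885·233
1 = −885·8267 + 2732·2678
1 = 2732·27479 − 9081·8267
8267⁻¹ ≡ 18398 (mod 27479), so k ≡ 18398·12608 ≡ 11745 (mod 27479).
x = 5708 + 8267·11745 = 97101623.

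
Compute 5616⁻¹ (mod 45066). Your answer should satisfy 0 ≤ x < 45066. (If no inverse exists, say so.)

no inverse exists

Euclidean algorithm on 45066, 5616:
45066 = 8×5616 + 138
5616 = 40×138 + 96
138 = 1×96 + 42
96 = 2×42 + 12
42 = 3×12 + 6
12 = 2×6 + 0
Since gcd = 6 > 1, 5616 is not a unit mod 45066.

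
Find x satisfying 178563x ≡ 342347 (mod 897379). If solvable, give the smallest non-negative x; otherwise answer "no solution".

gcd(178563, 897379):
897379 = 5×178563 + 4564
178563 = 39×4564 + 567
4564 = 8×567 + 28
567 = 20×28 + 7
28 = 4×7 + 0
gcd = 7, but 7 ∤ 342347, so the congruence has no solution.

no solution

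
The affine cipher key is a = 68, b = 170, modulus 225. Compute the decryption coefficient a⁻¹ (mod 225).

182

Apply the Euclidean algorithm to 225 and 68:
225 = 3*68 + 21
68 = 3*21 + 5
21 = 4*5 + 1
5 = 5*1 + 0
Since gcd(68, 225) = 1, back-substitute to write 1 as a combination:
1 = 21 − 4·5
1 = −4·68 + 13·21
1 = 13·225 − 43·68
Thus 68·(-43) ≡ 1 (mod 225); reducing, -43 mod 225 = 182.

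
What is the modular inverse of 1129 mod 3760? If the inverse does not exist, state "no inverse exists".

Apply the Euclidean algorithm to 3760 and 1129:
3760 = 3×1129 + 373
1129 = 3×373 + 10
373 = 37×10 + 3
10 = 3×3 + 1
3 = 3×1 + 0
Since gcd(1129, 3760) = 1, back-substitute to write 1 as a combination:
1 = 10 − 3·3
1 = −3·373 + 112·10
1 = 112·1129 − 339·373
1 = −339·3760 + 1129·1129
So 1129·1129 ≡ 1 (mod 3760).

1129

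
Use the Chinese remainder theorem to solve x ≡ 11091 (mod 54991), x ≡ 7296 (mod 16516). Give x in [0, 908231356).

Write x = 11091 + 54991·k. Then 54991·k ≡ 7296 − 11091 ≡ 12721 (mod 16516).
Need 54991⁻¹ mod 16516. Extended Euclid on (16516, 5443):
16516 = 3·5443 + 187
5443 = 29·187 + 20
187 = 9·20 + 7
20 = 2·7 + 6
7 = 1·6 + 1
6 = 6·1 + 0
Back-substitute:
1 = 7 − 6
1 = −20 + 3·7
1 = 3·187 − 28·20
1 = −28·5443 + 815·187
1 = 815·16516 − 2473·5443
54991⁻¹ ≡ 14043 (mod 16516), so k ≡ 14043·12721 ≡ 3947 (mod 16516).
x = 11091 + 54991·3947 = 217060568.

217060568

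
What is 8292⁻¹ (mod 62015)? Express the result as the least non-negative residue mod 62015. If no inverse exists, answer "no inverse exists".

47663

Extended Euclidean algorithm:
62015 = 7*8292 + 3971
8292 = 2*3971 + 350
3971 = 11*350 + 121
350 = 2*121 + 108
121 = 1*108 + 13
108 = 8*13 + 4
13 = 3*4 + 1
4 = 4*1 + 0
The gcd is 1. Working backward:
1 = 13 − 3·4
1 = −3·108 + 25·13
1 = 25·121 − 28·108
1 = −28·350 + 81·121
1 = 81·3971 − 919·350
1 = −919·8292 + 1919·3971
1 = 1919·62015 − 14352·8292
So 8292·(-14352) ≡ 1 (mod 62015), and -14352 ≡ 47663 (mod 62015).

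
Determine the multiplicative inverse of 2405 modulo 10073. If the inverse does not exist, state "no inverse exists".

8850

gcd(10073, 2405) by repeated division:
10073 = 4·2405 + 453
2405 = 5·453 + 140
453 = 3·140 + 33
140 = 4·33 + 8
33 = 4·8 + 1
8 = 8·1 + 0
gcd = 1, so the inverse exists. Back-substitute:
1 = 33 − 4·8
1 = −4·140 + 17·33
1 = 17·453 − 55·140
1 = −55·2405 + 292·453
1 = 292·10073 − 1223·2405
So 2405·(-1223) ≡ 1 (mod 10073), and -1223 ≡ 8850 (mod 10073).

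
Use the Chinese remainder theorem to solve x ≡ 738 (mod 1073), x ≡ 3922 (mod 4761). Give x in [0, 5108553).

Write x = 738 + 1073·k. Then 1073·k ≡ 3922 − 738 ≡ 3184 (mod 4761).
Need 1073⁻¹ mod 4761. Extended Euclid on (4761, 1073):
4761 = 4×1073 + 469
1073 = 2×469 + 135
469 = 3×135 + 64
135 = 2×64 + 7
64 = 9×7 + 1
7 = 7×1 + 0
Back-substitute:
1 = 64 − 9·7
1 = −9·135 + 19·64
1 = 19·469 − 66·135
1 = −66·1073 + 151·469
1 = 151·4761 − 670·1073
1073⁻¹ ≡ 4091 (mod 4761), so k ≡ 4091·3184 ≡ 4409 (mod 4761).
x = 738 + 1073·4409 = 4731595.

4731595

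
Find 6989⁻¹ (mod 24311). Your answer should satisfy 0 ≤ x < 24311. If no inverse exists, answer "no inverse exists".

Extended Euclidean algorithm:
24311 = 3×6989 + 3344
6989 = 2×3344 + 301
3344 = 11×301 + 33
301 = 9×33 + 4
33 = 8×4 + 1
4 = 4×1 + 0
Since gcd(6989, 24311) = 1, back-substitute to write 1 as a combination:
1 = 33 − 8·4
1 = −8·301 + 73·33
1 = 73·3344 − 811·301
1 = −811·6989 + 1695·3344
1 = 1695·24311 − 5896·6989
Thus 6989·(-5896) ≡ 1 (mod 24311); reducing, -5896 mod 24311 = 18415.

18415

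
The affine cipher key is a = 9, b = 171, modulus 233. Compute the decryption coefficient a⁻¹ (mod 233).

Run Euclid on (233, 9):
233 = 25*9 + 8
9 = 1*8 + 1
8 = 8*1 + 0
Since gcd(9, 233) = 1, back-substitute to write 1 as a combination:
1 = 9 − 8
1 = −233 + 26·9
So 9·26 ≡ 1 (mod 233).

26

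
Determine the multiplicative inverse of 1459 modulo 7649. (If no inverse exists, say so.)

5337

Apply the Euclidean algorithm to 7649 and 1459:
7649 = 5·1459 + 354
1459 = 4·354 + 43
354 = 8·43 + 10
43 = 4·10 + 3
10 = 3·3 + 1
3 = 3·1 + 0
Since gcd(1459, 7649) = 1, back-substitute to write 1 as a combination:
1 = 10 − 3·3
1 = −3·43 + 13·10
1 = 13·354 − 107·43
1 = −107·1459 + 441·354
1 = 441·7649 − 2312·1459
Thus 1459·(-2312) ≡ 1 (mod 7649); reducing, -2312 mod 7649 = 5337.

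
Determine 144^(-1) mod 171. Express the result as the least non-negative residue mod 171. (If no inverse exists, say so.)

Euclidean algorithm on 171, 144:
171 = 1*144 + 27
144 = 5*27 + 9
27 = 3*9 + 0
The gcd is 9, not 1, hence no inverse exists.

no inverse exists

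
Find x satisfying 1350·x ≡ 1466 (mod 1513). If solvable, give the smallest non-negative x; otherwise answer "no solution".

First find gcd(1350, 1513):
1513 = 1×1350 + 163
1350 = 8×163 + 46
163 = 3×46 + 25
46 = 1×25 + 21
25 = 1×21 + 4
21 = 5×4 + 1
4 = 4×1 + 0
gcd = 1, so a unique solution mod 1513 exists.
Back-substitute for the Bézout coefficients:
1 = 21 − 5·4
1 = −5·25 + 6·21
1 = 6·46 − 11·25
1 = −11·163 + 39·46
1 = 39·1350 − 323·163
1 = −323·1513 + 362·1350
So 1350·(362) ≡ 1 (mod 1513), giving 1350⁻¹ ≡ 362.
x ≡ 1350⁻¹·1466 ≡ 362·1466 ≡ 1142 (mod 1513).

1142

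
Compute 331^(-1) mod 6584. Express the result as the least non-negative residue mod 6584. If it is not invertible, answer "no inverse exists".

Apply the Euclidean algorithm to 6584 and 331:
6584 = 19·331 + 295
331 = 1·295 + 36
295 = 8·36 + 7
36 = 5·7 + 1
7 = 7·1 + 0
The gcd is 1. Working backward:
1 = 36 − 5·7
1 = −5·295 + 41·36
1 = 41·331 − 46·295
1 = −46·6584 + 915·331
So 331·915 ≡ 1 (mod 6584).

915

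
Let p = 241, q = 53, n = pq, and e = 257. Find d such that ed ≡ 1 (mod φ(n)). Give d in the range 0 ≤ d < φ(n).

5633

φ(n) = (p−1)(q−1) = 240·52 = 12480.
Need d with 257·d ≡ 1 (mod 12480). Apply the extended Euclidean algorithm:
12480 = 48×257 + 144
257 = 1×144 + 113
144 = 1×113 + 31
113 = 3×31 + 20
31 = 1×20 + 11
20 = 1×11 + 9
11 = 1×9 + 2
9 = 4×2 + 1
2 = 2×1 + 0
Back-substitute:
1 = 9 − 4·2
1 = −4·11 + 5·9
1 = 5·20 − 9·11
1 = −9·31 + 14·20
1 = 14·113 − 51·31
1 = −51·144 + 65·113
1 = 65·257 − 116·144
1 = −116·12480 + 5633·257
So 257·5633 ≡ 1 (mod 12480), hence d = 5633.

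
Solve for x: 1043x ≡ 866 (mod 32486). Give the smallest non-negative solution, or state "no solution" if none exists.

First find gcd(1043, 32486):
32486 = 31×1043 + 153
1043 = 6×153 + 125
153 = 1×125 + 28
125 = 4×28 + 13
28 = 2×13 + 2
13 = 6×2 + 1
2 = 2×1 + 0
gcd = 1, so a unique solution mod 32486 exists.
Back-substitute for the Bézout coefficients:
1 = 13 − 6·2
1 = −6·28 + 13·13
1 = 13·125 − 58·28
1 = −58·153 + 71·125
1 = 71·1043 − 484·153
1 = −484·32486 + 15075·1043
So 1043·(15075) ≡ 1 (mod 32486), giving 1043⁻¹ ≡ 15075.
x ≡ 1043⁻¹·866 ≡ 15075·866 ≡ 28064 (mod 32486).

28064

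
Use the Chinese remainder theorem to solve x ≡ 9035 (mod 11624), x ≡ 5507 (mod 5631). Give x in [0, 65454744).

Write x = 9035 + 11624·k. Then 11624·k ≡ 5507 − 9035 ≡ 2103 (mod 5631).
Need 11624⁻¹ mod 5631. Extended Euclid on (5631, 362):
5631 = 15×362 + 201
362 = 1×201 + 161
201 = 1×161 + 40
161 = 4×40 + 1
40 = 40×1 + 0
Back-substitute:
1 = 161 − 4·40
1 = −4·201 + 5·161
1 = 5·362 − 9·201
1 = −9·5631 + 140·362
11624⁻¹ ≡ 140 (mod 5631), so k ≡ 140·2103 ≡ 1608 (mod 5631).
x = 9035 + 11624·1608 = 18700427.

18700427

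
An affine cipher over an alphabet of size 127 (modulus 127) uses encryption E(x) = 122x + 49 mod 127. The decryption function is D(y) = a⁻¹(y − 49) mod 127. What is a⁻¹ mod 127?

76

Apply the Euclidean algorithm to 127 and 122:
127 = 1*122 + 5
122 = 24*5 + 2
5 = 2*2 + 1
2 = 2*1 + 0
Since gcd(122, 127) = 1, back-substitute to write 1 as a combination:
1 = 5 − 2·2
1 = −2·122 + 49·5
1 = 49·127 − 51·122
So 122·(-51) ≡ 1 (mod 127), and -51 ≡ 76 (mod 127).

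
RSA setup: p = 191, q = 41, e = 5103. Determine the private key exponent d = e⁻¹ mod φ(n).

767

φ(n) = (p−1)(q−1) = 190·40 = 7600.
Need d with 5103·d ≡ 1 (mod 7600). Apply the extended Euclidean algorithm:
7600 = 1·5103 + 2497
5103 = 2·2497 + 109
2497 = 22·109 + 99
109 = 1·99 + 10
99 = 9·10 + 9
10 = 1·9 + 1
9 = 9·1 + 0
Back-substitute:
1 = 10 − 9
1 = −99 + 10·10
1 = 10·109 − 11·99
1 = −11·2497 + 252·109
1 = 252·5103 − 515·2497
1 = −515·7600 + 767·5103
So 5103·767 ≡ 1 (mod 7600), hence d = 767.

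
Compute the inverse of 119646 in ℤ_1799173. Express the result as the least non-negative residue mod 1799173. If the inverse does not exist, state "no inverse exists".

1382590

Apply the Euclidean algorithm to 1799173 and 119646:
1799173 = 15*119646 + 4483
119646 = 26*4483 + 3088
4483 = 1*3088 + 1395
3088 = 2*1395 + 298
1395 = 4*298 + 203
298 = 1*203 + 95
203 = 2*95 + 13
95 = 7*13 + 4
13 = 3*4 + 1
4 = 4*1 + 0
Since gcd(119646, 1799173) = 1, back-substitute to write 1 as a combination:
1 = 13 − 3·4
1 = −3·95 + 22·13
1 = 22·203 − 47·95
1 = −47·298 + 69·203
1 = 69·1395 − 323·298
1 = −323·3088 + 715·1395
1 = 715·4483 − 1038·3088
1 = −1038·119646 + 27703·4483
1 = 27703·1799173 − 416583·119646
Thus 119646·(-416583) ≡ 1 (mod 1799173); reducing, -416583 mod 1799173 = 1382590.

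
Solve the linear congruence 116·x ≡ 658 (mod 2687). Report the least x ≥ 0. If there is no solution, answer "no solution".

52

First find gcd(116, 2687):
2687 = 23×116 + 19
116 = 6×19 + 2
19 = 9×2 + 1
2 = 2×1 + 0
gcd = 1, so a unique solution mod 2687 exists.
Back-substitute for the Bézout coefficients:
1 = 19 − 9·2
1 = −9·116 + 55·19
1 = 55·2687 − 1274·116
So 116·(-1274) ≡ 1 (mod 2687), giving 116⁻¹ ≡ 1413.
x ≡ 116⁻¹·658 ≡ 1413·658 ≡ 52 (mod 2687).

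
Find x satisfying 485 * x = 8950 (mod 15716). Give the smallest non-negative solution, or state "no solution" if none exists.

12170

First find gcd(485, 15716):
15716 = 32×485 + 196
485 = 2×196 + 93
196 = 2×93 + 10
93 = 9×10 + 3
10 = 3×3 + 1
3 = 3×1 + 0
gcd = 1, so a unique solution mod 15716 exists.
Back-substitute for the Bézout coefficients:
1 = 10 − 3·3
1 = −3·93 + 28·10
1 = 28·196 − 59·93
1 = −59·485 + 146·196
1 = 146·15716 − 4731·485
So 485·(-4731) ≡ 1 (mod 15716), giving 485⁻¹ ≡ 10985.
x ≡ 485⁻¹·8950 ≡ 10985·8950 ≡ 12170 (mod 15716).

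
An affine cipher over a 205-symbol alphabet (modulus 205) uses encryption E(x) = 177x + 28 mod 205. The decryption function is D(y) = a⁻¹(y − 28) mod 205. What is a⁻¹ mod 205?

Extended Euclidean algorithm:
205 = 1*177 + 28
177 = 6*28 + 9
28 = 3*9 + 1
9 = 9*1 + 0
The gcd is 1. Working backward:
1 = 28 − 3·9
1 = −3·177 + 19·28
1 = 19·205 − 22·177
Thus 177·(-22) ≡ 1 (mod 205); reducing, -22 mod 205 = 183.

183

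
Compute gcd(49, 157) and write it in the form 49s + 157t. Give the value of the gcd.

1

Euclidean algorithm:
157 = 3·49 + 10
49 = 4·10 + 9
10 = 1·9 + 1
9 = 9·1 + 0
gcd(49, 157) = 1.
Express as a combination:
1 = 10 − 9
1 = −49 + 5·10
1 = 5·157 − 16·49
So 1 = (5)·157 + (-16)·49.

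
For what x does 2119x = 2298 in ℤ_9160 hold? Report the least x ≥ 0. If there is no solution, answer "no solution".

8102

First find gcd(2119, 9160):
9160 = 4×2119 + 684
2119 = 3×684 + 67
684 = 10×67 + 14
67 = 4×14 + 11
14 = 1×11 + 3
11 = 3×3 + 2
3 = 1×2 + 1
2 = 2×1 + 0
gcd = 1, so a unique solution mod 9160 exists.
Back-substitute for the Bézout coefficients:
1 = 3 − 2
1 = −11 + 4·3
1 = 4·14 − 5·11
1 = −5·67 + 24·14
1 = 24·684 − 245·67
1 = −245·2119 + 759·684
1 = 759·9160 − 3281·2119
So 2119·(-3281) ≡ 1 (mod 9160), giving 2119⁻¹ ≡ 5879.
x ≡ 2119⁻¹·2298 ≡ 5879·2298 ≡ 8102 (mod 9160).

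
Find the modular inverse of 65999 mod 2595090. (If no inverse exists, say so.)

gcd(2595090, 65999) by repeated division:
2595090 = 39×65999 + 21129
65999 = 3×21129 + 2612
21129 = 8×2612 + 233
2612 = 11×233 + 49
233 = 4×49 + 37
49 = 1×37 + 12
37 = 3×12 + 1
12 = 12×1 + 0
The gcd is 1. Working backward:
1 = 37 − 3·12
1 = −3·49 + 4·37
1 = 4·233 − 19·49
1 = −19·2612 + 213·233
1 = 213·21129 − 1723·2612
1 = −1723·65999 + 5382·21129
1 = 5382·2595090 − 211621·65999
Thus 65999·(-211621) ≡ 1 (mod 2595090); reducing, -211621 mod 2595090 = 2383469.

2383469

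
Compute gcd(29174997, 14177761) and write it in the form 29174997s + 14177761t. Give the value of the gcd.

1

Repeated division:
29174997 = 2*14177761 + 819475
14177761 = 17*819475 + 246686
819475 = 3*246686 + 79417
246686 = 3*79417 + 8435
79417 = 9*8435 + 3502
8435 = 2*3502 + 1431
3502 = 2*1431 + 640
1431 = 2*640 + 151
640 = 4*151 + 36
151 = 4*36 + 7
36 = 5*7 + 1
7 = 7*1 + 0
gcd(29174997, 14177761) = 1.
Back-substituting:
1 = 36 − 5·7
1 = −5·151 + 21·36
1 = 21·640 − 89·151
1 = −89·1431 + 199·640
1 = 199·3502 − 487·1431
1 = −487·8435 + 1173·3502
1 = 1173·79417 − 11044·8435
1 = −11044·246686 + 34305·79417
1 = 34305·819475 − 113959·246686
1 = −113959·14177761 + 1971608·819475
1 = 1971608·29174997 − 4057175·14177761
So 1 = (1971608)·29174997 + (-4057175)·14177761.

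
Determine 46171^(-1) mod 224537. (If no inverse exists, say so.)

120869

Run Euclid on (224537, 46171):
224537 = 4·46171 + 39853
46171 = 1·39853 + 6318
39853 = 6·6318 + 1945
6318 = 3·1945 + 483
1945 = 4·483 + 13
483 = 37·13 + 2
13 = 6·2 + 1
2 = 2·1 + 0
gcd = 1, so the inverse exists. Back-substitute:
1 = 13 − 6·2
1 = −6·483 + 223·13
1 = 223·1945 − 898·483
1 = −898·6318 + 2917·1945
1 = 2917·39853 − 18400·6318
1 = −18400·46171 + 21317·39853
1 = 21317·224537 − 103668·46171
Hence 46171⁻¹ ≡ -103668 ≡ 120869 (mod 224537).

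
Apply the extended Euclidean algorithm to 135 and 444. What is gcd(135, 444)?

Apply Euclid's algorithm to 444 and 135:
444 = 3*135 + 39
135 = 3*39 + 18
39 = 2*18 + 3
18 = 6*3 + 0
gcd(135, 444) = 3.
Working backward:
3 = 39 − 2·18
3 = −2·135 + 7·39
3 = 7·444 − 23·135
So 3 = (7)·444 + (-23)·135.

3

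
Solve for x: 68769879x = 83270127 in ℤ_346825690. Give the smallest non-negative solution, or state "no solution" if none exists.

77492803

First find gcd(68769879, 346825690):
346825690 = 5·68769879 + 2976295
68769879 = 23·2976295 + 315094
2976295 = 9·315094 + 140449
315094 = 2·140449 + 34196
140449 = 4·34196 + 3665
34196 = 9·3665 + 1211
3665 = 3·1211 + 32
1211 = 37·32 + 27
32 = 1·27 + 5
27 = 5·5 + 2
5 = 2·2 + 1
2 = 2·1 + 0
gcd = 1, so a unique solution mod 346825690 exists.
Back-substitute for the Bézout coefficients:
1 = 5 − 2·2
1 = −2·27 + 11·5
1 = 11·32 − 13·27
1 = −13·1211 + 492·32
1 = 492·3665 − 1489·1211
1 = −1489·34196 + 13893·3665
1 = 13893·140449 − 57061·34196
1 = −57061·315094 + 128015·140449
1 = 128015·2976295 − 1209196·315094
1 = −1209196·68769879 + 27939523·2976295
1 = 27939523·346825690 − 140906811·68769879
So 68769879·(-140906811) ≡ 1 (mod 346825690), giving 68769879⁻¹ ≡ 205918879.
x ≡ 68769879⁻¹·83270127 ≡ 205918879·83270127 ≡ 77492803 (mod 346825690).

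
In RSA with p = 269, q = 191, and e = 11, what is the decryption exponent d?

46291

φ(n) = (p−1)(q−1) = 268·190 = 50920.
Need d with 11·d ≡ 1 (mod 50920). Apply the extended Euclidean algorithm:
50920 = 4629·11 + 1
11 = 11·1 + 0
Back-substitute:
1 = 50920 − 4629·11
So 11·(-4629) ≡ 1 (mod 50920), hence d ≡ -4629 ≡ 46291 (mod 50920).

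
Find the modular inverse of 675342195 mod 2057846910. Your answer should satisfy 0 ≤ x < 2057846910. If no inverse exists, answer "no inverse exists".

Euclidean algorithm on 2057846910, 675342195:
2057846910 = 3×675342195 + 31820325
675342195 = 21×31820325 + 7115370
31820325 = 4×7115370 + 3358845
7115370 = 2×3358845 + 397680
3358845 = 8×397680 + 177405
397680 = 2×177405 + 42870
177405 = 4×42870 + 5925
42870 = 7×5925 + 1395
5925 = 4×1395 + 345
1395 = 4×345 + 15
345 = 23×15 + 0
gcd(675342195, 2057846910) = 15 ≠ 1, so 675342195 has no multiplicative inverse modulo 2057846910.

no inverse exists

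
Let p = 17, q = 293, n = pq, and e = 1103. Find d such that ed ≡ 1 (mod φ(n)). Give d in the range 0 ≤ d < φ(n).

φ(n) = (p−1)(q−1) = 16·292 = 4672.
Need d with 1103·d ≡ 1 (mod 4672). Apply the extended Euclidean algorithm:
4672 = 4×1103 + 260
1103 = 4×260 + 63
260 = 4×63 + 8
63 = 7×8 + 7
8 = 1×7 + 1
7 = 7×1 + 0
Back-substitute:
1 = 8 − 7
1 = −63 + 8·8
1 = 8·260 − 33·63
1 = −33·1103 + 140·260
1 = 140·4672 − 593·1103
So 1103·(-593) ≡ 1 (mod 4672), hence d ≡ -593 ≡ 4079 (mod 4672).

4079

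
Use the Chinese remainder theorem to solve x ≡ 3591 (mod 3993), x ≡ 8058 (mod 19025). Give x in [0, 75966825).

179283

Write x = 3591 + 3993·k. Then 3993·k ≡ 8058 − 3591 ≡ 4467 (mod 19025).
Need 3993⁻¹ mod 19025. Extended Euclid on (19025, 3993):
19025 = 4·3993 + 3053
3993 = 1·3053 + 940
3053 = 3·940 + 233
940 = 4·233 + 8
233 = 29·8 + 1
8 = 8·1 + 0
Back-substitute:
1 = 233 − 29·8
1 = −29·940 + 117·233
1 = 117·3053 − 380·940
1 = −380·3993 + 497·3053
1 = 497·19025 − 2368·3993
3993⁻¹ ≡ 16657 (mod 19025), so k ≡ 16657·4467 ≡ 44 (mod 19025).
x = 3591 + 3993·44 = 179283.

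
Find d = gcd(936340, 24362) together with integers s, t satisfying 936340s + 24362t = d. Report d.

2

Apply Euclid's algorithm to 936340 and 24362:
936340 = 38×24362 + 10584
24362 = 2×10584 + 3194
10584 = 3×3194 + 1002
3194 = 3×1002 + 188
1002 = 5×188 + 62
188 = 3×62 + 2
62 = 31×2 + 0
gcd(936340, 24362) = 2.
Express as a combination:
2 = 188 − 3·62
2 = −3·1002 + 16·188
2 = 16·3194 − 51·1002
2 = −51·10584 + 169·3194
2 = 169·24362 − 389·10584
2 = −389·936340 + 14951·24362
So 2 = (-389)·936340 + (14951)·24362.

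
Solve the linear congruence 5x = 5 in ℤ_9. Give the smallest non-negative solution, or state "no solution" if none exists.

1

First find gcd(5, 9):
9 = 1·5 + 4
5 = 1·4 + 1
4 = 4·1 + 0
gcd = 1, so a unique solution mod 9 exists.
Back-substitute for the Bézout coefficients:
1 = 5 − 4
1 = −9 + 2·5
So 5·(2) ≡ 1 (mod 9), giving 5⁻¹ ≡ 2.
x ≡ 5⁻¹·5 ≡ 2·5 ≡ 1 (mod 9).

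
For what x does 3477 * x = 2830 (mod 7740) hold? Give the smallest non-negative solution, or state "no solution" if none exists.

gcd(3477, 7740):
7740 = 2×3477 + 786
3477 = 4×786 + 333
786 = 2×333 + 120
333 = 2×120 + 93
120 = 1×93 + 27
93 = 3×27 + 12
27 = 2×12 + 3
12 = 4×3 + 0
gcd = 3, but 3 ∤ 2830, so the congruence has no solution.

no solution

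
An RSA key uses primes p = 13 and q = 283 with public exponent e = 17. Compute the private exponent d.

3185

φ(n) = (p−1)(q−1) = 12·282 = 3384.
Need d with 17·d ≡ 1 (mod 3384). Apply the extended Euclidean algorithm:
3384 = 199×17 + 1
17 = 17×1 + 0
Back-substitute:
1 = 3384 − 199·17
So 17·(-199) ≡ 1 (mod 3384), hence d ≡ -199 ≡ 3185 (mod 3384).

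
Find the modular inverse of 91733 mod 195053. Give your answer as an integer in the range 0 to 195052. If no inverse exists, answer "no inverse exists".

94387

Extended Euclidean algorithm:
195053 = 2*91733 + 11587
91733 = 7*11587 + 10624
11587 = 1*10624 + 963
10624 = 11*963 + 31
963 = 31*31 + 2
31 = 15*2 + 1
2 = 2*1 + 0
Since gcd(91733, 195053) = 1, back-substitute to write 1 as a combination:
1 = 31 − 15·2
1 = −15·963 + 466·31
1 = 466·10624 − 5141·963
1 = −5141·11587 + 5607·10624
1 = 5607·91733 − 44390·11587
1 = −44390·195053 + 94387·91733
So 91733·94387 ≡ 1 (mod 195053).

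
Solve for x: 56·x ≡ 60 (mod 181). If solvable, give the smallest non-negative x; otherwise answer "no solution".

First find gcd(56, 181):
181 = 3×56 + 13
56 = 4×13 + 4
13 = 3×4 + 1
4 = 4×1 + 0
gcd = 1, so a unique solution mod 181 exists.
Back-substitute for the Bézout coefficients:
1 = 13 − 3·4
1 = −3·56 + 13·13
1 = 13·181 − 42·56
So 56·(-42) ≡ 1 (mod 181), giving 56⁻¹ ≡ 139.
x ≡ 56⁻¹·60 ≡ 139·60 ≡ 14 (mod 181).

14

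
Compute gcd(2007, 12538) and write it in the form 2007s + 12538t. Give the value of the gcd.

Euclidean algorithm:
12538 = 6*2007 + 496
2007 = 4*496 + 23
496 = 21*23 + 13
23 = 1*13 + 10
13 = 1*10 + 3
10 = 3*3 + 1
3 = 3*1 + 0
gcd(2007, 12538) = 1.
Express as a combination:
1 = 10 − 3·3
1 = −3·13 + 4·10
1 = 4·23 − 7·13
1 = −7·496 + 151·23
1 = 151·2007 − 611·496
1 = −611·12538 + 3817·2007
So 1 = (-611)·12538 + (3817)·2007.

1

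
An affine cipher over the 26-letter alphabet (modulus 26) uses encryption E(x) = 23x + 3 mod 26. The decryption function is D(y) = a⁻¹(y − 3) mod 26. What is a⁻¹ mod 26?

17

Run Euclid on (26, 23):
26 = 1*23 + 3
23 = 7*3 + 2
3 = 1*2 + 1
2 = 2*1 + 0
Since gcd(23, 26) = 1, back-substitute to write 1 as a combination:
1 = 3 − 2
1 = −23 + 8·3
1 = 8·26 − 9·23
Hence 23⁻¹ ≡ -9 ≡ 17 (mod 26).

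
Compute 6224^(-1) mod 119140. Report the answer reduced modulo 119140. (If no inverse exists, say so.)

no inverse exists

Euclidean algorithm on 119140, 6224:
119140 = 19*6224 + 884
6224 = 7*884 + 36
884 = 24*36 + 20
36 = 1*20 + 16
20 = 1*16 + 4
16 = 4*4 + 0
gcd(6224, 119140) = 4 ≠ 1, so 6224 has no multiplicative inverse modulo 119140.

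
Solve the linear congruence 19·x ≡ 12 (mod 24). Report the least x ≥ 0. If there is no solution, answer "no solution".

12

First find gcd(19, 24):
24 = 1*19 + 5
19 = 3*5 + 4
5 = 1*4 + 1
4 = 4*1 + 0
gcd = 1, so a unique solution mod 24 exists.
Back-substitute for the Bézout coefficients:
1 = 5 − 4
1 = −19 + 4·5
1 = 4·24 − 5·19
So 19·(-5) ≡ 1 (mod 24), giving 19⁻¹ ≡ 19.
x ≡ 19⁻¹·12 ≡ 19·12 ≡ 12 (mod 24).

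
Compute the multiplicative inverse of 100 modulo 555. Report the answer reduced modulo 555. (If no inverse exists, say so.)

Euclidean algorithm on 555, 100:
555 = 5×100 + 55
100 = 1×55 + 45
55 = 1×45 + 10
45 = 4×10 + 5
10 = 2×5 + 0
Since gcd = 5 > 1, 100 is not a unit mod 555.

no inverse exists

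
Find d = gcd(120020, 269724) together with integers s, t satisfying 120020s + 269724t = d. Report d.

Apply Euclid's algorithm to 269724 and 120020:
269724 = 2·120020 + 29684
120020 = 4·29684 + 1284
29684 = 23·1284 + 152
1284 = 8·152 + 68
152 = 2·68 + 16
68 = 4·16 + 4
16 = 4·4 + 0
gcd(120020, 269724) = 4.
Working backward:
4 = 68 − 4·16
4 = −4·152 + 9·68
4 = 9·1284 − 76·152
4 = −76·29684 + 1757·1284
4 = 1757·120020 − 7104·29684
4 = −7104·269724 + 15965·120020
So 4 = (-7104)·269724 + (15965)·120020.

4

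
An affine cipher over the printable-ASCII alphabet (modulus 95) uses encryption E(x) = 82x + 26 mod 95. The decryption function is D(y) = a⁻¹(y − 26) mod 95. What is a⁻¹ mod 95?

73

gcd(95, 82) by repeated division:
95 = 1×82 + 13
82 = 6×13 + 4
13 = 3×4 + 1
4 = 4×1 + 0
The gcd is 1. Working backward:
1 = 13 − 3·4
1 = −3·82 + 19·13
1 = 19·95 − 22·82
So 82·(-22) ≡ 1 (mod 95), and -22 ≡ 73 (mod 95).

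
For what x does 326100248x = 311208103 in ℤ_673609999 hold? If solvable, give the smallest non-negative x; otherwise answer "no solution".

First find gcd(326100248, 673609999):
673609999 = 2·326100248 + 21409503
326100248 = 15·21409503 + 4957703
21409503 = 4·4957703 + 1578691
4957703 = 3·1578691 + 221630
1578691 = 7·221630 + 27281
221630 = 8·27281 + 3382
27281 = 8·3382 + 225
3382 = 15·225 + 7
225 = 32·7 + 1
7 = 7·1 + 0
gcd = 1, so a unique solution mod 673609999 exists.
Back-substitute for the Bézout coefficients:
1 = 225 − 32·7
1 = −32·3382 + 481·225
1 = 481·27281 − 3880·3382
1 = −3880·221630 + 31521·27281
1 = 31521·1578691 − 224527·221630
1 = −224527·4957703 + 705102·1578691
1 = 705102·21409503 − 3044935·4957703
1 = −3044935·326100248 + 46379127·21409503
1 = 46379127·673609999 − 95803189·326100248
So 326100248·(-95803189) ≡ 1 (mod 673609999), giving 326100248⁻¹ ≡ 577806810.
x ≡ 326100248⁻¹·311208103 ≡ 577806810·311208103 ≡ 247238419 (mod 673609999).

247238419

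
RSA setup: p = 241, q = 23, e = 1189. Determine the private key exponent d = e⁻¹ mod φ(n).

2509

φ(n) = (p−1)(q−1) = 240·22 = 5280.
Need d with 1189·d ≡ 1 (mod 5280). Apply the extended Euclidean algorithm:
5280 = 4·1189 + 524
1189 = 2·524 + 141
524 = 3·141 + 101
141 = 1·101 + 40
101 = 2·40 + 21
40 = 1·21 + 19
21 = 1·19 + 2
19 = 9·2 + 1
2 = 2·1 + 0
Back-substitute:
1 = 19 − 9·2
1 = −9·21 + 10·19
1 = 10·40 − 19·21
1 = −19·101 + 48·40
1 = 48·141 − 67·101
1 = −67·524 + 249·141
1 = 249·1189 − 565·524
1 = −565·5280 + 2509·1189
So 1189·2509 ≡ 1 (mod 5280), hence d = 2509.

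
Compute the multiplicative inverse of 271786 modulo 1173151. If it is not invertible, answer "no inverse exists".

266079

gcd(1173151, 271786) by repeated division:
1173151 = 4*271786 + 86007
271786 = 3*86007 + 13765
86007 = 6*13765 + 3417
13765 = 4*3417 + 97
3417 = 35*97 + 22
97 = 4*22 + 9
22 = 2*9 + 4
9 = 2*4 + 1
4 = 4*1 + 0
The gcd is 1. Working backward:
1 = 9 − 2·4
1 = −2·22 + 5·9
1 = 5·97 − 22·22
1 = −22·3417 + 775·97
1 = 775·13765 − 3122·3417
1 = −3122·86007 + 19507·13765
1 = 19507·271786 − 61643·86007
1 = −61643·1173151 + 266079·271786
So 271786·266079 ≡ 1 (mod 1173151).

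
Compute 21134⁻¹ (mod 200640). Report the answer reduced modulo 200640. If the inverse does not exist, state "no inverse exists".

Euclidean algorithm on 200640, 21134:
200640 = 9*21134 + 10434
21134 = 2*10434 + 266
10434 = 39*266 + 60
266 = 4*60 + 26
60 = 2*26 + 8
26 = 3*8 + 2
8 = 4*2 + 0
Since gcd = 2 > 1, 21134 is not a unit mod 200640.

no inverse exists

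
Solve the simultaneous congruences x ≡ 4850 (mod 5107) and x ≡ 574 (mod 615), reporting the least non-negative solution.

3079264

Write x = 4850 + 5107·k. Then 5107·k ≡ 574 − 4850 ≡ 29 (mod 615).
Need 5107⁻¹ mod 615. Extended Euclid on (615, 187):
615 = 3*187 + 54
187 = 3*54 + 25
54 = 2*25 + 4
25 = 6*4 + 1
4 = 4*1 + 0
Back-substitute:
1 = 25 − 6·4
1 = −6·54 + 13·25
1 = 13·187 − 45·54
1 = −45·615 + 148·187
5107⁻¹ ≡ 148 (mod 615), so k ≡ 148·29 ≡ 602 (mod 615).
x = 4850 + 5107·602 = 3079264.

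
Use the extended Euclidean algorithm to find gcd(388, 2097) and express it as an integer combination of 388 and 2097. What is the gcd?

1

Euclidean algorithm:
2097 = 5×388 + 157
388 = 2×157 + 74
157 = 2×74 + 9
74 = 8×9 + 2
9 = 4×2 + 1
2 = 2×1 + 0
gcd(388, 2097) = 1.
Express as a combination:
1 = 9 − 4·2
1 = −4·74 + 33·9
1 = 33·157 − 70·74
1 = −70·388 + 173·157
1 = 173·2097 − 935·388
So 1 = (173)·2097 + (-935)·388.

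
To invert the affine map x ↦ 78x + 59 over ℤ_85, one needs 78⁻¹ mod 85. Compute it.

12

gcd(85, 78) by repeated division:
85 = 1·78 + 7
78 = 11·7 + 1
7 = 7·1 + 0
Since gcd(78, 85) = 1, back-substitute to write 1 as a combination:
1 = 78 − 11·7
1 = −11·85 + 12·78
So 78·12 ≡ 1 (mod 85).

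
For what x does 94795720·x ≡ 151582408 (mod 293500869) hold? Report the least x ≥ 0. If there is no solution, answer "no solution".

160865332

First find gcd(94795720, 293500869):
293500869 = 3×94795720 + 9113709
94795720 = 10×9113709 + 3658630
9113709 = 2×3658630 + 1796449
3658630 = 2×1796449 + 65732
1796449 = 27×65732 + 21685
65732 = 3×21685 + 677
21685 = 32×677 + 21
677 = 32×21 + 5
21 = 4×5 + 1
5 = 5×1 + 0
gcd = 1, so a unique solution mod 293500869 exists.
Back-substitute for the Bézout coefficients:
1 = 21 − 4·5
1 = −4·677 + 129·21
1 = 129·21685 − 4132·677
1 = −4132·65732 + 12525·21685
1 = 12525·1796449 − 342307·65732
1 = −342307·3658630 + 697139·1796449
1 = 697139·9113709 − 1736585·3658630
1 = −1736585·94795720 + 18062989·9113709
1 = 18062989·293500869 − 55925552·94795720
So 94795720·(-55925552) ≡ 1 (mod 293500869), giving 94795720⁻¹ ≡ 237575317.
x ≡ 94795720⁻¹·151582408 ≡ 237575317·151582408 ≡ 160865332 (mod 293500869).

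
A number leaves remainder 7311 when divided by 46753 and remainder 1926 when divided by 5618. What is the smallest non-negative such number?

228115198

Write x = 7311 + 46753·k. Then 46753·k ≡ 1926 − 7311 ≡ 233 (mod 5618).
Need 46753⁻¹ mod 5618. Extended Euclid on (5618, 1809):
5618 = 3×1809 + 191
1809 = 9×191 + 90
191 = 2×90 + 11
90 = 8×11 + 2
11 = 5×2 + 1
2 = 2×1 + 0
Back-substitute:
1 = 11 − 5·2
1 = −5·90 + 41·11
1 = 41·191 − 87·90
1 = −87·1809 + 824·191
1 = 824·5618 − 2559·1809
46753⁻¹ ≡ 3059 (mod 5618), so k ≡ 3059·233 ≡ 4879 (mod 5618).
x = 7311 + 46753·4879 = 228115198.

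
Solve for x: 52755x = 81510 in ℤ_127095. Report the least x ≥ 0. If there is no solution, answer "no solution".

First find gcd(52755, 127095):
127095 = 2*52755 + 21585
52755 = 2*21585 + 9585
21585 = 2*9585 + 2415
9585 = 3*2415 + 2340
2415 = 1*2340 + 75
2340 = 31*75 + 15
75 = 5*15 + 0
gcd = 15 and 15 | 81510, so solutions exist. Divide through by 15: 3517x ≡ 5434 (mod 8473).
Now find 3517⁻¹ mod 8473:
8473 = 2*3517 + 1439
3517 = 2*1439 + 639
1439 = 2*639 + 161
639 = 3*161 + 156
161 = 1*156 + 5
156 = 31*5 + 1
5 = 5*1 + 0
Back-substitute:
1 = 156 − 31·5
1 = −31·161 + 32·156
1 = 32·639 − 127·161
1 = −127·1439 + 286·639
1 = 286·3517 − 699·1439
1 = −699·8473 + 1684·3517
So 3517⁻¹ ≡ 1684 (mod 8473).
Then x ≡ 1684·5434 ≡ 16 (mod 8473); the smallest non-negative solution is x = 16.

16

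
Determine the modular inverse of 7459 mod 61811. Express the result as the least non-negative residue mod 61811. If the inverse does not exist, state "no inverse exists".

20228

gcd(61811, 7459) by repeated division:
61811 = 8×7459 + 2139
7459 = 3×2139 + 1042
2139 = 2×1042 + 55
1042 = 18×55 + 52
55 = 1×52 + 3
52 = 17×3 + 1
3 = 3×1 + 0
The gcd is 1. Working backward:
1 = 52 − 17·3
1 = −17·55 + 18·52
1 = 18·1042 − 341·55
1 = −341·2139 + 700·1042
1 = 700·7459 − 2441·2139
1 = −2441·61811 + 20228·7459
So 7459·20228 ≡ 1 (mod 61811).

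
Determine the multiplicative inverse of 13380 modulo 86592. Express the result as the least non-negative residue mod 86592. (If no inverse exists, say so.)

Compute gcd(13380, 86592):
86592 = 6×13380 + 6312
13380 = 2×6312 + 756
6312 = 8×756 + 264
756 = 2×264 + 228
264 = 1×228 + 36
228 = 6×36 + 12
36 = 3×12 + 0
The gcd is 12, not 1, hence no inverse exists.

no inverse exists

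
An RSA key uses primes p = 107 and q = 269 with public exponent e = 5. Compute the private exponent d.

φ(n) = (p−1)(q−1) = 106·268 = 28408.
Need d with 5·d ≡ 1 (mod 28408). Apply the extended Euclidean algorithm:
28408 = 5681×5 + 3
5 = 1×3 + 2
3 = 1×2 + 1
2 = 2×1 + 0
Back-substitute:
1 = 3 − 2
1 = −5 + 2·3
1 = 2·28408 − 11363·5
So 5·(-11363) ≡ 1 (mod 28408), hence d ≡ -11363 ≡ 17045 (mod 28408).

17045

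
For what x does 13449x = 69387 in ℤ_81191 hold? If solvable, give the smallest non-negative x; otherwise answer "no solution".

76596

First find gcd(13449, 81191):
81191 = 6·13449 + 497
13449 = 27·497 + 30
497 = 16·30 + 17
30 = 1·17 + 13
17 = 1·13 + 4
13 = 3·4 + 1
4 = 4·1 + 0
gcd = 1, so a unique solution mod 81191 exists.
Back-substitute for the Bézout coefficients:
1 = 13 − 3·4
1 = −3·17 + 4·13
1 = 4·30 − 7·17
1 = −7·497 + 116·30
1 = 116·13449 − 3139·497
1 = −3139·81191 + 18950·13449
So 13449·(18950) ≡ 1 (mod 81191), giving 13449⁻¹ ≡ 18950.
x ≡ 13449⁻¹·69387 ≡ 18950·69387 ≡ 76596 (mod 81191).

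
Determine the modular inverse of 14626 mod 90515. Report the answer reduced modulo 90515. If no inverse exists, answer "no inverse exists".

Extended Euclidean algorithm:
90515 = 6×14626 + 2759
14626 = 5×2759 + 831
2759 = 3×831 + 266
831 = 3×266 + 33
266 = 8×33 + 2
33 = 16×2 + 1
2 = 2×1 + 0
gcd = 1, so the inverse exists. Back-substitute:
1 = 33 − 16·2
1 = −16·266 + 129·33
1 = 129·831 − 403·266
1 = −403·2759 + 1338·831
1 = 1338·14626 − 7093·2759
1 = −7093·90515 + 43896·14626
So 14626·43896 ≡ 1 (mod 90515).

43896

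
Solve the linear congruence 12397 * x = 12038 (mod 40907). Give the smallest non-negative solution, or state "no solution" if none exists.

First find gcd(12397, 40907):
40907 = 3×12397 + 3716
12397 = 3×3716 + 1249
3716 = 2×1249 + 1218
1249 = 1×1218 + 31
1218 = 39×31 + 9
31 = 3×9 + 4
9 = 2×4 + 1
4 = 4×1 + 0
gcd = 1, so a unique solution mod 40907 exists.
Back-substitute for the Bézout coefficients:
1 = 9 − 2·4
1 = −2·31 + 7·9
1 = 7·1218 − 275·31
1 = −275·1249 + 282·1218
1 = 282·3716 − 839·1249
1 = −839·12397 + 2799·3716
1 = 2799·40907 − 9236·12397
So 12397·(-9236) ≡ 1 (mod 40907), giving 12397⁻¹ ≡ 31671.
x ≡ 12397⁻¹·12038 ≡ 31671·12038 ≡ 2258 (mod 40907).

2258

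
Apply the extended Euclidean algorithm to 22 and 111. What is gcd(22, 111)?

1

Apply Euclid's algorithm to 111 and 22:
111 = 5·22 + 1
22 = 22·1 + 0
gcd(22, 111) = 1.
Back-substituting:
1 = 111 − 5·22
So 1 = (1)·111 + (-5)·22.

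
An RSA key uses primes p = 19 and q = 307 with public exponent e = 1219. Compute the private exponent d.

2815

φ(n) = (p−1)(q−1) = 18·306 = 5508.
Need d with 1219·d ≡ 1 (mod 5508). Apply the extended Euclidean algorithm:
5508 = 4×1219 + 632
1219 = 1×632 + 587
632 = 1×587 + 45
587 = 13×45 + 2
45 = 22×2 + 1
2 = 2×1 + 0
Back-substitute:
1 = 45 − 22·2
1 = −22·587 + 287·45
1 = 287·632 − 309·587
1 = −309·1219 + 596·632
1 = 596·5508 − 2693·1219
So 1219·(-2693) ≡ 1 (mod 5508), hence d ≡ -2693 ≡ 2815 (mod 5508).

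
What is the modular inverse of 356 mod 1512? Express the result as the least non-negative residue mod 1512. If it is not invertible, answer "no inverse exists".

no inverse exists

Euclidean algorithm on 1512, 356:
1512 = 4·356 + 88
356 = 4·88 + 4
88 = 22·4 + 0
Since gcd = 4 > 1, 356 is not a unit mod 1512.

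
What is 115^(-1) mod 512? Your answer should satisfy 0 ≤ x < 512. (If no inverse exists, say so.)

Run Euclid on (512, 115):
512 = 4*115 + 52
115 = 2*52 + 11
52 = 4*11 + 8
11 = 1*8 + 3
8 = 2*3 + 2
3 = 1*2 + 1
2 = 2*1 + 0
The gcd is 1. Working backward:
1 = 3 − 2
1 = −8 + 3·3
1 = 3·11 − 4·8
1 = −4·52 + 19·11
1 = 19·115 − 42·52
1 = −42·512 + 187·115
So 115·187 ≡ 1 (mod 512).

187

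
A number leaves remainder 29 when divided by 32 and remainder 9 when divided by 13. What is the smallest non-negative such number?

Write x = 29 + 32·k. Then 32·k ≡ 9 − 29 ≡ 6 (mod 13).
Need 32⁻¹ mod 13. Extended Euclid on (13, 6):
13 = 2*6 + 1
6 = 6*1 + 0
Back-substitute:
1 = 13 − 2·6
32⁻¹ ≡ 11 (mod 13), so k ≡ 11·6 ≡ 1 (mod 13).
x = 29 + 32·1 = 61.

61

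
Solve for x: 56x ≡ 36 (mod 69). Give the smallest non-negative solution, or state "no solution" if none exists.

First find gcd(56, 69):
69 = 1×56 + 13
56 = 4×13 + 4
13 = 3×4 + 1
4 = 4×1 + 0
gcd = 1, so a unique solution mod 69 exists.
Back-substitute for the Bézout coefficients:
1 = 13 − 3·4
1 = −3·56 + 13·13
1 = 13·69 − 16·56
So 56·(-16) ≡ 1 (mod 69), giving 56⁻¹ ≡ 53.
x ≡ 56⁻¹·36 ≡ 53·36 ≡ 45 (mod 69).

45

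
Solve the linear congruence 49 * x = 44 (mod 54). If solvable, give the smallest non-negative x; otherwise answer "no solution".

2

First find gcd(49, 54):
54 = 1×49 + 5
49 = 9×5 + 4
5 = 1×4 + 1
4 = 4×1 + 0
gcd = 1, so a unique solution mod 54 exists.
Back-substitute for the Bézout coefficients:
1 = 5 − 4
1 = −49 + 10·5
1 = 10·54 − 11·49
So 49·(-11) ≡ 1 (mod 54), giving 49⁻¹ ≡ 43.
x ≡ 49⁻¹·44 ≡ 43·44 ≡ 2 (mod 54).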